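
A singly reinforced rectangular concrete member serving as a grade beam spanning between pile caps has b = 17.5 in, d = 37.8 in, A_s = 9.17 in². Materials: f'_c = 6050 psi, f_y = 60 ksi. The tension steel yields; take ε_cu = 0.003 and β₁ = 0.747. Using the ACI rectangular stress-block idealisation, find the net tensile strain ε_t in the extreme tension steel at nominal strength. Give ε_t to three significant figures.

a = A_s f_y/(0.85 f'_c b) = 6.114 in.
β₁ = 0.747, so c = a/β₁ = 6.114/0.747 = 8.185 in.
From the linear strain diagram with ε_cu = 0.003: ε_t = 0.003 (d − c)/c = 0.003 × (37.8 − 8.185)/8.185 = 0.0109.
Since ε_t ≥ 0.005, the section is tension-controlled.

ε_t ≈ 0.0109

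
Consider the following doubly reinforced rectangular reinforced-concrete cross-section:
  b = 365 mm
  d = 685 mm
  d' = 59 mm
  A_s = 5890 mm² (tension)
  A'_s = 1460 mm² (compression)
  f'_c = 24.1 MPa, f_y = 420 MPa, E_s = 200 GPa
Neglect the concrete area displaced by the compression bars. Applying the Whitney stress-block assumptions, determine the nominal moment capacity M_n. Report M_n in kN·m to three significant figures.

M_n ≈ 1430 kN·m

Assume both tension and compression steel yield.
Net tension couple steel: A_s − A'_s = 4430 mm².
a = (A_s − A'_s) f_y / (0.85 f'_c b) = 1860600/(0.85 × 24.1 × 365) = 248.84 mm.
c = a/β₁ = 248.84/0.85 = 292.75 mm; ε'_s = 0.003(c − d')/c = 0.0024 ≥ f_y/E_s = 0.0021, so compression steel does yield.
M_n = (A_s − A'_s) f_y (d − a/2) + A'_s f_y (d − d') = [1860600 × (685 − 124.42) + 613200 × (685 − 59)] × 10⁻⁶ = 1043.02 + 383.86 = 1426.88 kN·m.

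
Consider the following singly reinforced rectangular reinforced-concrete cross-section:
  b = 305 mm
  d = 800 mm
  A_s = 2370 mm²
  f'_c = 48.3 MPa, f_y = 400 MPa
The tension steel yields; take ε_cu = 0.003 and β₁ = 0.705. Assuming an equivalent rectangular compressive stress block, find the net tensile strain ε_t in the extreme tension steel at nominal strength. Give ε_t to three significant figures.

ε_t ≈ 0.0193

a = A_s f_y/(0.85 f'_c b) = 75.71 mm.
β₁ = 0.705, so c = a/β₁ = 75.71/0.705 = 107.39 mm.
From the linear strain diagram with ε_cu = 0.003: ε_t = 0.003 (d − c)/c = 0.003 × (800 − 107.39)/107.39 = 0.0193.
Since ε_t ≥ 0.005, the section is tension-controlled.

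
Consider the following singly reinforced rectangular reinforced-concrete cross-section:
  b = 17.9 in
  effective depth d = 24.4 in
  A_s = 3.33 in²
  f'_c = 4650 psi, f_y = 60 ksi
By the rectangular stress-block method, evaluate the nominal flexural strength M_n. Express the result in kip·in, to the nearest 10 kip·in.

T = A_s f_y = 3.33 × 60 = 199.8 kips.
a = T/(0.85 f'_c b) = 199.8/(0.85 × 4.65 × 17.9) = 2.824 in.
M_n = T(d − a/2) = 199.8 × (24.4 − 1.412) = 4593.0 kip·in.

M_n ≈ 4590 kip·in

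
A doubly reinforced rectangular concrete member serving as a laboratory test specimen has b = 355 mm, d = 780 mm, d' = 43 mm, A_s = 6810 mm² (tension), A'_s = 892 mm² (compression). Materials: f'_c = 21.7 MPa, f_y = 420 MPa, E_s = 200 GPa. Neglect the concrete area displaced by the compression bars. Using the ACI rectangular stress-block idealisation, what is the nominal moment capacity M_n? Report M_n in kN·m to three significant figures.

M_n ≈ 1740 kN·m

Assume both tension and compression steel yield.
Net tension couple steel: A_s − A'_s = 5918 mm².
a = (A_s − A'_s) f_y / (0.85 f'_c b) = 2485560/(0.85 × 21.7 × 355) = 379.59 mm.
c = a/β₁ = 379.59/0.85 = 446.58 mm; ε'_s = 0.003(c − d')/c = 0.0027 ≥ f_y/E_s = 0.0021, so compression steel does yield.
M_n = (A_s − A'_s) f_y (d − a/2) + A'_s f_y (d − d') = [2485560 × (780 − 189.795) + 374640 × (780 − 43)] × 10⁻⁶ = 1466.99 + 276.11 = 1743.10 kN·m.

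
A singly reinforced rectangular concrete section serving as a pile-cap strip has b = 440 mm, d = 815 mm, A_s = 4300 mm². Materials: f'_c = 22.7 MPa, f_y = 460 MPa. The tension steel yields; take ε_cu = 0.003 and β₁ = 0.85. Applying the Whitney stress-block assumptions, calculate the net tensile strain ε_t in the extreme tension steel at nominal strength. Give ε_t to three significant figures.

ε_t ≈ 0.00592

a = A_s f_y/(0.85 f'_c b) = 232.99 mm.
β₁ = 0.85, so c = a/β₁ = 232.99/0.85 = 274.11 mm.
From the linear strain diagram with ε_cu = 0.003: ε_t = 0.003 (d − c)/c = 0.003 × (815 − 274.11)/274.11 = 0.00592.
Since ε_t ≥ 0.005, the section is tension-controlled.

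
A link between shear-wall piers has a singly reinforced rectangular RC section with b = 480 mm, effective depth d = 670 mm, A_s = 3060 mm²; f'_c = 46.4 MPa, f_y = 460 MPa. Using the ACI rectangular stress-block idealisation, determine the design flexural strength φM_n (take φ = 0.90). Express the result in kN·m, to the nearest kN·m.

φM_n ≈ 802 kN·m

T = A_s f_y = 3060 × 460 = 1407600 N = 1407.6 kN.
From C = T: a = T/(0.85 f'_c b) = 1407600/(0.85 × 46.4 × 480) = 74.35 mm.
M_n = T(d − a/2) = 1407.6 kN × (670 − 37.175) mm = 890.76 kN·m.
φM_n = 0.90 × 890.76 = 801.68 kN·m.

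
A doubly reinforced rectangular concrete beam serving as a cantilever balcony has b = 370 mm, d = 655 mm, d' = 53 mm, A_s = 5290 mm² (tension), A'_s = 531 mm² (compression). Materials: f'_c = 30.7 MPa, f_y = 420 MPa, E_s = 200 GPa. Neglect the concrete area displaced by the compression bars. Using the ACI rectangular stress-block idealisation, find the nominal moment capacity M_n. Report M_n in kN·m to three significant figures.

M_n ≈ 1240 kN·m

Assume both tension and compression steel yield.
Net tension couple steel: A_s − A'_s = 4759 mm².
a = (A_s − A'_s) f_y / (0.85 f'_c b) = 1998780/(0.85 × 30.7 × 370) = 207.02 mm.
c = a/β₁ = 207.02/0.831 = 249.12 mm; ε'_s = 0.003(c − d')/c = 0.0024 ≥ f_y/E_s = 0.0021, so compression steel does yield.
M_n = (A_s − A'_s) f_y (d − a/2) + A'_s f_y (d − d') = [1998780 × (655 − 103.51) + 223020 × (655 − 53)] × 10⁻⁶ = 1102.31 + 134.26 = 1236.57 kN·m.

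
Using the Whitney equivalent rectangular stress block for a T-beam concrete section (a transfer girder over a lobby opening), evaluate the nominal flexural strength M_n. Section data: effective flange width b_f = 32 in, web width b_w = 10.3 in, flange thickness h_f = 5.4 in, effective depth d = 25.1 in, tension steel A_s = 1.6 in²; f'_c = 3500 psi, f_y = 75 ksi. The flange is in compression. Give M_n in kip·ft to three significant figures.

Tension: T = A_s f_y = 1.6 × 75 = 120 kips.
Try a within the flange: a = T/(0.85 f'_c b_f) = 120/(0.85 × 3.5 × 32) = 1.261 in.
Since a = 1.261 ≤ h_f = 5.4 in, the stress block lies entirely in the flange; analyse as a rectangular beam of width b_f.
M_n = T(d − a/2) = 120 × (25.1 − 0.6305) = 2936.3 kip·in.
M_n = 2936.3/12 = 244.69 kip·ft.

M_n ≈ 245 kip·ft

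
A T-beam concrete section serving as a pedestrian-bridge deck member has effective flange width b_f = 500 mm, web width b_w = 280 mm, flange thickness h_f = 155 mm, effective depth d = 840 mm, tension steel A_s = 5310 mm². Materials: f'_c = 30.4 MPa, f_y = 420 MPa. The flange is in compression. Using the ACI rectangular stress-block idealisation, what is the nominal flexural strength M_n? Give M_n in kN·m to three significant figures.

M_n ≈ 1680 kN·m

Tension: T = A_s f_y = 5310 × 420 = 2230200 N.
Try a within the flange: a = T/(0.85 f'_c b_f) = 2230200/(0.85 × 30.4 × 500) = 172.62 mm.
a = 172.62 > h_f = 155 mm: the block extends into the web. Split into flange-overhang and web parts.
C_f = 0.85 f'_c (b_f − b_w) h_f = 0.85 × 30.4 × (500 − 280) × 155 = 881144 N.
Remaining web compression depth: a_w = (T − C_f)/(0.85 f'_c b_w) = (2230200 − 881144)/(0.85 × 30.4 × 280) = 186.46 mm.
M_n = C_f(d − h_f/2) + (T − C_f)(d − a_w/2) = 881144 × (840 − 77.5) + 1349056 × (840 − 93.23) = 671.87 + 1007.43 = 1679.30 × 10⁶ N·mm.
M_n = 1679.30 kN·m.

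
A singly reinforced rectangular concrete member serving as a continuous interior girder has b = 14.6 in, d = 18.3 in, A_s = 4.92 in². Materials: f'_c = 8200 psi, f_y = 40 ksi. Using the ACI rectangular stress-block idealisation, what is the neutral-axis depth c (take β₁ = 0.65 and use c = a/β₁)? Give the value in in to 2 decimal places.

T = A_s f_y = 4.92 × 40 = 196.8 kips.
a = T/(0.85 f'_c b) = 196.8/(0.85 × 8.2 × 14.6) = 1.9339 in.
With β₁ = 0.65, c = a/β₁ = 1.9339/0.65 = 2.98 in.

c ≈ 2.98 in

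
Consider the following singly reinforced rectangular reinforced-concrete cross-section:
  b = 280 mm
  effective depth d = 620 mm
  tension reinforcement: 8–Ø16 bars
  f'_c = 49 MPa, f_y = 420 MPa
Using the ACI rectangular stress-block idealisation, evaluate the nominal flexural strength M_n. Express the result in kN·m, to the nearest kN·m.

A_s = 8 × 201 = 1608 mm².
T = A_s f_y = 1608 × 420 = 675360 N = 675.36 kN.
From C = T: a = T/(0.85 f'_c b) = 675360/(0.85 × 49 × 280) = 57.91 mm.
M_n = T(d − a/2) = 675.36 kN × (620 − 28.955) mm = 399.17 kN·m.

M_n ≈ 399 kN·m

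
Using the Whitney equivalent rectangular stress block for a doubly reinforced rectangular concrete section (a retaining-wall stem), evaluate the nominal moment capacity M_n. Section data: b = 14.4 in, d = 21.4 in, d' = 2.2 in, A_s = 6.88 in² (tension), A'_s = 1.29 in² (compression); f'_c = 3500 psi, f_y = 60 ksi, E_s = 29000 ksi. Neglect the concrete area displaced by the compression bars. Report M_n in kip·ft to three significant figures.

Assume both steels yield.
a = (A_s − A'_s) f_y/(0.85 f'_c b) = (6.88 − 1.29) × 60/(0.85 × 3.5 × 14.4) = 7.829 in.
c = a/β₁ = 7.829/0.85 = 9.211 in; ε'_s = 0.003(c − d')/c = 0.0023 ≥ ε_y = 0.0021, so the compression steel yields.
M_n = (A_s − A'_s) f_y (d − a/2) + A'_s f_y (d − d') = 335.4 × (21.4 − 3.9145) + 77.4 × (21.4 − 2.2) = 5864.6 + 1486.1 = 7350.7 kip·in = 7350.7/12 = 612.56 kip·ft.

M_n ≈ 613 kip·ft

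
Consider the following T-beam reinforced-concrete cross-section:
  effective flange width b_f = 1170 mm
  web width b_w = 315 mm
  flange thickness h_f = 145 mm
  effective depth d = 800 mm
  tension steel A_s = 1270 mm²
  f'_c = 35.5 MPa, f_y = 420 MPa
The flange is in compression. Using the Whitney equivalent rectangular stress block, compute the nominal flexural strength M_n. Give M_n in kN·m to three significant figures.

M_n ≈ 423 kN·m

Tension: T = A_s f_y = 1270 × 420 = 533400 N.
Try a within the flange: a = T/(0.85 f'_c b_f) = 533400/(0.85 × 35.5 × 1170) = 15.11 mm.
Since a = 15.11 ≤ h_f = 145 mm, the stress block lies entirely in the flange; analyse as a rectangular beam of width b_f.
M_n = T(d − a/2) = 533400 × (800 − 7.555) = 422.69 × 10⁶ N·mm.
M_n = 422.69 kN·m.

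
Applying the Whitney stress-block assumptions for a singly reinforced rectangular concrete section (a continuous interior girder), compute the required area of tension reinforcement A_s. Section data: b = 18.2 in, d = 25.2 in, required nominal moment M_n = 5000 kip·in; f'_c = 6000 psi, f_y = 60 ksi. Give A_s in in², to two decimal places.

From M_n = 0.85 f'_c a b (d − a/2):
a = d − √(d² − 2M_n/(0.85 f'_c b)) = 25.2 − √(25.2² − 2 × 5000/(0.85 × 6 × 18.2)) = 2.237 in.
A_s = 0.85 f'_c a b / f_y = 0.85 × 6 × 2.237 × 18.2 / 60 = 3.461 in².

A_s ≈ 3.46 in²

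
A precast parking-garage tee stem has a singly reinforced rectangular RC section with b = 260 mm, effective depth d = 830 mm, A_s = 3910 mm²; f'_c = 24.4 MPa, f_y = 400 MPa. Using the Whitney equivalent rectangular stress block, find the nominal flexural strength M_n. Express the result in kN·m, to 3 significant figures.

T = A_s f_y = 3910 × 400 = 1564000 N = 1564 kN.
From C = T: a = T/(0.85 f'_c b) = 1564000/(0.85 × 24.4 × 260) = 290.04 mm.
M_n = T(d − a/2) = 1564 kN × (830 − 145.02) mm = 1071.31 kN·m.

M_n ≈ 1070 kN·m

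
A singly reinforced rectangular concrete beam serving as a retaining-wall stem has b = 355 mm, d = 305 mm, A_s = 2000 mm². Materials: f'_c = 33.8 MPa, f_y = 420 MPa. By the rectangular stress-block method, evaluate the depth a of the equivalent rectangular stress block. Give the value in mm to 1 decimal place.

T = A_s f_y = 2000 × 420 = 840000 N = 840 kN.
Setting C = 0.85 f'_c a b equal to T: a = 840000/(0.85 × 33.8 × 355) = 82.4 mm.

a ≈ 82.4 mm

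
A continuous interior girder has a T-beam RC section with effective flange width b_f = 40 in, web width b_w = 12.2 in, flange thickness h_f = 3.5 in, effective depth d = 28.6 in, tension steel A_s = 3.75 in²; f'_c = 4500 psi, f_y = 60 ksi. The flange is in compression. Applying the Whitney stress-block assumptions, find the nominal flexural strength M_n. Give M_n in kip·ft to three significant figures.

M_n ≈ 522 kip·ft

Tension: T = A_s f_y = 3.75 × 60 = 225 kips.
Try a within the flange: a = T/(0.85 f'_c b_f) = 225/(0.85 × 4.5 × 40) = 1.471 in.
Since a = 1.471 ≤ h_f = 3.5 in, the stress block lies entirely in the flange; analyse as a rectangular beam of width b_f.
M_n = T(d − a/2) = 225 × (28.6 − 0.7355) = 6269.5 kip·in.
M_n = 6269.5/12 = 522.46 kip·ft.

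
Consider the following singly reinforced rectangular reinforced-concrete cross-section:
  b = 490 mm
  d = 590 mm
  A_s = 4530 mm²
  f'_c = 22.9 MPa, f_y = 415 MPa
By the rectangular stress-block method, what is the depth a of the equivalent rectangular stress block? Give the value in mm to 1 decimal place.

a ≈ 197.1 mm

T = A_s f_y = 4530 × 415 = 1879950 N = 1879.95 kN.
Setting C = 0.85 f'_c a b equal to T: a = 1879950/(0.85 × 22.9 × 490) = 197.1 mm.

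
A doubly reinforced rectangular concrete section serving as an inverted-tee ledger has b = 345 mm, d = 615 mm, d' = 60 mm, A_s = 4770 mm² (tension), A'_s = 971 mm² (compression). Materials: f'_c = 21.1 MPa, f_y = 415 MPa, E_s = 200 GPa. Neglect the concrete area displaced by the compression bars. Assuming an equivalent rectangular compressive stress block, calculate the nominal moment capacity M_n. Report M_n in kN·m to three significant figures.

Assume both tension and compression steel yield.
Net tension couple steel: A_s − A'_s = 3799 mm².
a = (A_s − A'_s) f_y / (0.85 f'_c b) = 1576585/(0.85 × 21.1 × 345) = 254.80 mm.
c = a/β₁ = 254.80/0.85 = 299.76 mm; ε'_s = 0.003(c − d')/c = 0.0024 ≥ f_y/E_s = 0.0021, so compression steel does yield.
M_n = (A_s − A'_s) f_y (d − a/2) + A'_s f_y (d − d') = [1576585 × (615 − 127.4) + 402965 × (615 − 60)] × 10⁻⁶ = 768.74 + 223.65 = 992.39 kN·m.

M_n ≈ 992 kN·m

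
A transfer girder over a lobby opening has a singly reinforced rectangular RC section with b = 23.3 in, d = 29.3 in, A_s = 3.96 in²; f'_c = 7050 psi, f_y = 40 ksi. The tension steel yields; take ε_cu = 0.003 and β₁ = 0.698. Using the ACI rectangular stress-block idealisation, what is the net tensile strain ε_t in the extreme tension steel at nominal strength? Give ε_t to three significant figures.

ε_t ≈ 0.0511

a = A_s f_y/(0.85 f'_c b) = 1.134 in.
β₁ = 0.698, so c = a/β₁ = 1.134/0.698 = 1.625 in.
From the linear strain diagram with ε_cu = 0.003: ε_t = 0.003 (d − c)/c = 0.003 × (29.3 − 1.625)/1.625 = 0.0511.
Since ε_t ≥ 0.005, the section is tension-controlled.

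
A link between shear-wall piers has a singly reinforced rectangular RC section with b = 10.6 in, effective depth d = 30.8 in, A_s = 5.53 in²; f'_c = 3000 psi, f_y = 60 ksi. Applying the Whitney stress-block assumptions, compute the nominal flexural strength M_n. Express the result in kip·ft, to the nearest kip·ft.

M_n ≈ 682 kip·ft

T = A_s f_y = 5.53 × 60 = 331.8 kips.
a = T/(0.85 f'_c b) = 331.8/(0.85 × 3 × 10.6) = 12.275 in.
M_n = T(d − a/2) = 331.8 × (30.8 − 6.1375) = 8183.0 kip·in = 8183.0/12 = 681.92 kip·ft.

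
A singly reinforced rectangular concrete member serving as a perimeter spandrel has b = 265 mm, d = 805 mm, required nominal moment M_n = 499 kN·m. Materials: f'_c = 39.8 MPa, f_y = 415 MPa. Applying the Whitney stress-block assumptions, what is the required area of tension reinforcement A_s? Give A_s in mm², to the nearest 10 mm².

With M_n = 0.85 f'_c a b (d − a/2), solve the quadratic for a:
a = d − √(d² − 2M_n/(0.85 f'_c b)) = 805 − √(805² − 2 × 499×10⁶/(0.85 × 39.8 × 265)) = 72.40 mm.
A_s = 0.85 f'_c a b / f_y = 0.85 × 39.8 × 72.40 × 265 / 415 = 1564.0 mm².

A_s ≈ 1560 mm²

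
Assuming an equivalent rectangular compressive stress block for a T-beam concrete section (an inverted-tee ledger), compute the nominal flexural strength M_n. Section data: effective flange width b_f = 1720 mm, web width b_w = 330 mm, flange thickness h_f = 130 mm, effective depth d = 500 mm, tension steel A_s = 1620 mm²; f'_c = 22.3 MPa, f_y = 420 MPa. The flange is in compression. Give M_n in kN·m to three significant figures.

M_n ≈ 333 kN·m

Tension: T = A_s f_y = 1620 × 420 = 680400 N.
Try a within the flange: a = T/(0.85 f'_c b_f) = 680400/(0.85 × 22.3 × 1720) = 20.87 mm.
Since a = 20.87 ≤ h_f = 130 mm, the stress block lies entirely in the flange; analyse as a rectangular beam of width b_f.
M_n = T(d − a/2) = 680400 × (500 − 10.435) = 333.10 × 10⁶ N·mm.
M_n = 333.10 kN·m.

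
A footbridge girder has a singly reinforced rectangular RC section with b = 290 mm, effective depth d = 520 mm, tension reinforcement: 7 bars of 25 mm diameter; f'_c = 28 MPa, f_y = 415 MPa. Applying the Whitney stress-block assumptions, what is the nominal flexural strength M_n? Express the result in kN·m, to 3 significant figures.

M_n ≈ 594 kN·m

A_s = 7 × 491 = 3437 mm².
T = A_s f_y = 3437 × 415 = 1426355 N = 1426.355 kN.
From C = T: a = T/(0.85 f'_c b) = 1426355/(0.85 × 28 × 290) = 206.66 mm.
M_n = T(d − a/2) = 1426.355 kN × (520 − 103.33) mm = 594.32 kN·m.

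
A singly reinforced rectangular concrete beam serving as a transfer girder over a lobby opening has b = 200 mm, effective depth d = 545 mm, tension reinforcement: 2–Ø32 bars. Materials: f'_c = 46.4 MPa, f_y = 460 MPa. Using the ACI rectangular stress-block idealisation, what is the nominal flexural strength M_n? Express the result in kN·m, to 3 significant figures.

A_s = 2 × 804 = 1608 mm².
T = A_s f_y = 1608 × 460 = 739680 N = 739.68 kN.
From C = T: a = T/(0.85 f'_c b) = 739680/(0.85 × 46.4 × 200) = 93.77 mm.
M_n = T(d − a/2) = 739.68 kN × (545 − 46.885) mm = 368.45 kN·m.

M_n ≈ 368 kN·m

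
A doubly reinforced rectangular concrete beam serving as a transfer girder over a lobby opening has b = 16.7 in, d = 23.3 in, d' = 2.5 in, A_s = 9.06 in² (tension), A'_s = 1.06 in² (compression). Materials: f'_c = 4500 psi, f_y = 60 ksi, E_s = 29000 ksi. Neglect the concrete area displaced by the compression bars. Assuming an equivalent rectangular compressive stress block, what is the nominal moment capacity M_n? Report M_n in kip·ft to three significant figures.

M_n ≈ 892 kip·ft

Assume both steels yield.
a = (A_s − A'_s) f_y/(0.85 f'_c b) = (9.06 − 1.06) × 60/(0.85 × 4.5 × 16.7) = 7.514 in.
c = a/β₁ = 7.514/0.825 = 9.108 in; ε'_s = 0.003(c − d')/c = 0.0022 ≥ ε_y = 0.0021, so the compression steel yields.
M_n = (A_s − A'_s) f_y (d − a/2) + A'_s f_y (d − d') = 480 × (23.3 − 3.757) + 63.6 × (23.3 − 2.5) = 9380.6 + 1322.9 = 10703.5 kip·in = 10703.5/12 = 891.96 kip·ft.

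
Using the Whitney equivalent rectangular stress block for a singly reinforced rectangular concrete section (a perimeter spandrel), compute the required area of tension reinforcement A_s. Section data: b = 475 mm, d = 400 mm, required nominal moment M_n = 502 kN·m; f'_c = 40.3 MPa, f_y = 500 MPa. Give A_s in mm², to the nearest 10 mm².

With M_n = 0.85 f'_c a b (d − a/2), solve the quadratic for a:
a = d − √(d² − 2M_n/(0.85 f'_c b)) = 400 − √(400² − 2 × 502×10⁶/(0.85 × 40.3 × 475)) = 86.48 mm.
A_s = 0.85 f'_c a b / f_y = 0.85 × 40.3 × 86.48 × 475 / 500 = 2814.3 mm².

A_s ≈ 2810 mm²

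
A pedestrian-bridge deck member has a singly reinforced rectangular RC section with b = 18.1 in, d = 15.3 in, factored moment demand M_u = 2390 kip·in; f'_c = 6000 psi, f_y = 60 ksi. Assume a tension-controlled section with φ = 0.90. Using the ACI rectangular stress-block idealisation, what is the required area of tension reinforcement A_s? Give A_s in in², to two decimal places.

A_s ≈ 3.10 in²

M_n = M_u/φ = 2390/0.90 = 2655.56 kip·in.
From M_n = 0.85 f'_c a b (d − a/2):
a = d − √(d² − 2M_n/(0.85 f'_c b)) = 15.3 − √(15.3² − 2 × 2655.56/(0.85 × 6 × 18.1)) = 2.013 in.
A_s = 0.85 f'_c a b / f_y = 0.85 × 6 × 2.013 × 18.1 / 60 = 3.097 in².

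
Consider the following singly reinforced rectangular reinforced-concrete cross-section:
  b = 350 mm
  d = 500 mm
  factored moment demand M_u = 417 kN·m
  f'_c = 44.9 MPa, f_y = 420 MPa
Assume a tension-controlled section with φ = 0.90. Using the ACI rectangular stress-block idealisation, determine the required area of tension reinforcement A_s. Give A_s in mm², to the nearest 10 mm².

A_s ≈ 2390 mm²

M_n = M_u/φ = 417/0.90 = 463.333 kN·m.
With M_n = 0.85 f'_c a b (d − a/2), solve the quadratic for a:
a = d − √(d² − 2M_n/(0.85 f'_c b)) = 500 − √(500² − 2 × 463.333×10⁶/(0.85 × 44.9 × 350)) = 75.00 mm.
A_s = 0.85 f'_c a b / f_y = 0.85 × 44.9 × 75.00 × 350 / 420 = 2385.3 mm².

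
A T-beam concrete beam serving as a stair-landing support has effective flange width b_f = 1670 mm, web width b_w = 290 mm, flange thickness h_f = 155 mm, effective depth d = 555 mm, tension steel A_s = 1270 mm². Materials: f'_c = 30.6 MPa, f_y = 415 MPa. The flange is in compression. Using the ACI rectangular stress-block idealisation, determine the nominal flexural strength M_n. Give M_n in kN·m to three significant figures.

Tension: T = A_s f_y = 1270 × 415 = 527050 N.
Try a within the flange: a = T/(0.85 f'_c b_f) = 527050/(0.85 × 30.6 × 1670) = 12.13 mm.
Since a = 12.13 ≤ h_f = 155 mm, the stress block lies entirely in the flange; analyse as a rectangular beam of width b_f.
M_n = T(d − a/2) = 527050 × (555 − 6.065) = 289.32 × 10⁶ N·mm.
M_n = 289.32 kN·m.

M_n ≈ 289 kN·m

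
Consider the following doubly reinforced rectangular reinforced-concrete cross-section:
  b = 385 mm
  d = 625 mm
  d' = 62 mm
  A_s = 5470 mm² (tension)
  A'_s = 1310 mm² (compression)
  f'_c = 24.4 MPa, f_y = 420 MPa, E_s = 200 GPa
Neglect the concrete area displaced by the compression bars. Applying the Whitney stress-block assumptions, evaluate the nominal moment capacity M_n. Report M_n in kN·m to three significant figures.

M_n ≈ 1210 kN·m

Assume both tension and compression steel yield.
Net tension couple steel: A_s − A'_s = 4160 mm².
a = (A_s − A'_s) f_y / (0.85 f'_c b) = 1747200/(0.85 × 24.4 × 385) = 218.81 mm.
c = a/β₁ = 218.81/0.85 = 257.42 mm; ε'_s = 0.003(c − d')/c = 0.0023 ≥ f_y/E_s = 0.0021, so compression steel does yield.
M_n = (A_s − A'_s) f_y (d − a/2) + A'_s f_y (d − d') = [1747200 × (625 − 109.405) + 550200 × (625 − 62)] × 10⁻⁶ = 900.85 + 309.76 = 1210.61 kN·m.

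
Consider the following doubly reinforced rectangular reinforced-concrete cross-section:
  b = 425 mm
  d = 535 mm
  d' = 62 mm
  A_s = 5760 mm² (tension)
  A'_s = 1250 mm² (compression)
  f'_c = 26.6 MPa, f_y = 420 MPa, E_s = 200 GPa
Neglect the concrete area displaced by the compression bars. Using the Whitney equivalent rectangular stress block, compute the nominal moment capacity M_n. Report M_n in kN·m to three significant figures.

Assume both tension and compression steel yield.
Net tension couple steel: A_s − A'_s = 4510 mm².
a = (A_s − A'_s) f_y / (0.85 f'_c b) = 1894200/(0.85 × 26.6 × 425) = 197.12 mm.
c = a/β₁ = 197.12/0.85 = 231.91 mm; ε'_s = 0.003(c − d')/c = 0.0022 ≥ f_y/E_s = 0.0021, so compression steel does yield.
M_n = (A_s − A'_s) f_y (d − a/2) + A'_s f_y (d − d') = [1894200 × (535 − 98.56) + 525000 × (535 − 62)] × 10⁻⁶ = 826.70 + 248.33 = 1075.03 kN·m.

M_n ≈ 1080 kN·m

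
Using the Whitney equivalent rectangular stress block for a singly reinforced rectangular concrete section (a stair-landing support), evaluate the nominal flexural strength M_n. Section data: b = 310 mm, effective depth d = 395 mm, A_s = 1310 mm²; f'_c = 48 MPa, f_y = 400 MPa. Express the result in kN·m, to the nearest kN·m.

T = A_s f_y = 1310 × 400 = 524000 N = 524 kN.
From C = T: a = T/(0.85 f'_c b) = 524000/(0.85 × 48 × 310) = 41.43 mm.
M_n = T(d − a/2) = 524 kN × (395 − 20.715) mm = 196.13 kN·m.

M_n ≈ 196 kN·m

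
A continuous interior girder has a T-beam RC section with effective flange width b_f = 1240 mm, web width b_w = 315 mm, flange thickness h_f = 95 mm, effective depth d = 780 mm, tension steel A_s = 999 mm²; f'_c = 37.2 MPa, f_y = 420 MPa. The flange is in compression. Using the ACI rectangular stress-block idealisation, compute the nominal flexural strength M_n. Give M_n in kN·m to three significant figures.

M_n ≈ 325 kN·m

Tension: T = A_s f_y = 999 × 420 = 419580 N.
Try a within the flange: a = T/(0.85 f'_c b_f) = 419580/(0.85 × 37.2 × 1240) = 10.70 mm.
Since a = 10.70 ≤ h_f = 95 mm, the stress block lies entirely in the flange; analyse as a rectangular beam of width b_f.
M_n = T(d − a/2) = 419580 × (780 − 5.35) = 325.03 × 10⁶ N·mm.
M_n = 325.03 kN·m.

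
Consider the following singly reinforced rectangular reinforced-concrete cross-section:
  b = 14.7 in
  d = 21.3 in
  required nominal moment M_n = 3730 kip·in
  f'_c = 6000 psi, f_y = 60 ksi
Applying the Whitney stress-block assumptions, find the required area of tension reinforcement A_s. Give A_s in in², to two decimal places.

A_s ≈ 3.10 in²

From M_n = 0.85 f'_c a b (d − a/2):
a = d − √(d² − 2M_n/(0.85 f'_c b)) = 21.3 − √(21.3² − 2 × 3730/(0.85 × 6 × 14.7)) = 2.480 in.
A_s = 0.85 f'_c a b / f_y = 0.85 × 6 × 2.480 × 14.7 / 60 = 3.099 in².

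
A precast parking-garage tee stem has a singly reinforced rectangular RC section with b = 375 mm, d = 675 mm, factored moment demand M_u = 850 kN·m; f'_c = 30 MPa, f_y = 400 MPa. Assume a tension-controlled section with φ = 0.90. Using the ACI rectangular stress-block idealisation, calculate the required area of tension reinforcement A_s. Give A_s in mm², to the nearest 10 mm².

A_s ≈ 3990 mm²

M_n = M_u/φ = 850/0.90 = 944.444 kN·m.
With M_n = 0.85 f'_c a b (d − a/2), solve the quadratic for a:
a = d − √(d² − 2M_n/(0.85 f'_c b)) = 675 − √(675² − 2 × 944.444×10⁶/(0.85 × 30 × 375)) = 166.97 mm.
A_s = 0.85 f'_c a b / f_y = 0.85 × 30 × 166.97 × 375 / 400 = 3991.6 mm².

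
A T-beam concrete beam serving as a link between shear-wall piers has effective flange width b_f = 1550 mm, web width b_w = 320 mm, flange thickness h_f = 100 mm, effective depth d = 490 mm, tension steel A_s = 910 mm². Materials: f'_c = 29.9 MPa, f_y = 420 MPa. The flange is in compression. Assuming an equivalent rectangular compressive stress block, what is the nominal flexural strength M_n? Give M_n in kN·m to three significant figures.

M_n ≈ 185 kN·m

Tension: T = A_s f_y = 910 × 420 = 382200 N.
Try a within the flange: a = T/(0.85 f'_c b_f) = 382200/(0.85 × 29.9 × 1550) = 9.70 mm.
Since a = 9.70 ≤ h_f = 100 mm, the stress block lies entirely in the flange; analyse as a rectangular beam of width b_f.
M_n = T(d − a/2) = 382200 × (490 − 4.85) = 185.42 × 10⁶ N·mm.
M_n = 185.42 kN·m.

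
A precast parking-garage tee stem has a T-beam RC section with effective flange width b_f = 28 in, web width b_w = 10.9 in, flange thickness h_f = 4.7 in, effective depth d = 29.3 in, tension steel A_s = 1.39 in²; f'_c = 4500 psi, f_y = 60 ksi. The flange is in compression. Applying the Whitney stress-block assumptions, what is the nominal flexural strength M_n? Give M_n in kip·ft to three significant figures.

Tension: T = A_s f_y = 1.39 × 60 = 83.4 kips.
Try a within the flange: a = T/(0.85 f'_c b_f) = 83.4/(0.85 × 4.5 × 28) = 0.779 in.
Since a = 0.779 ≤ h_f = 4.7 in, the stress block lies entirely in the flange; analyse as a rectangular beam of width b_f.
M_n = T(d − a/2) = 83.4 × (29.3 − 0.3895) = 2411.1 kip·in.
M_n = 2411.1/12 = 200.93 kip·ft.

M_n ≈ 201 kip·ft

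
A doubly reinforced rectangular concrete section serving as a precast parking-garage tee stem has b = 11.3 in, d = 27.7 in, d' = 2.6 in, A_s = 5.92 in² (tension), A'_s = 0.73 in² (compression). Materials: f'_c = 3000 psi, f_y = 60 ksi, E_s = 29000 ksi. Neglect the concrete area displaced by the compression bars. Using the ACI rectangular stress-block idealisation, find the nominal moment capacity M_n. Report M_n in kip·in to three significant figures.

Assume both steels yield.
a = (A_s − A'_s) f_y/(0.85 f'_c b) = (5.92 − 0.73) × 60/(0.85 × 3 × 11.3) = 10.807 in.
c = a/β₁ = 10.807/0.85 = 12.714 in; ε'_s = 0.003(c − d')/c = 0.0024 ≥ ε_y = 0.0021, so the compression steel yields.
M_n = (A_s − A'_s) f_y (d − a/2) + A'_s f_y (d − d') = 311.4 × (27.7 − 5.4035) + 43.8 × (27.7 − 2.6) = 6943.1 + 1099.4 = 8042.5 kip·in.

M_n ≈ 8040 kip·in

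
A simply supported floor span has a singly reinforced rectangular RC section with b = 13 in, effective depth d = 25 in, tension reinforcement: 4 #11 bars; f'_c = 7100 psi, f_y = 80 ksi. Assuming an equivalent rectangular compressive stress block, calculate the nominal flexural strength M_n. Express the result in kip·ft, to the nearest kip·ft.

A_s = 4 × 1.56 = 6.24 in².
T = A_s f_y = 6.24 × 80 = 499.2 kips.
a = T/(0.85 f'_c b) = 499.2/(0.85 × 7.1 × 13) = 6.363 in.
M_n = T(d − a/2) = 499.2 × (25 − 3.1815) = 10891.8 kip·in = 10891.8/12 = 907.65 kip·ft.

M_n ≈ 908 kip·ft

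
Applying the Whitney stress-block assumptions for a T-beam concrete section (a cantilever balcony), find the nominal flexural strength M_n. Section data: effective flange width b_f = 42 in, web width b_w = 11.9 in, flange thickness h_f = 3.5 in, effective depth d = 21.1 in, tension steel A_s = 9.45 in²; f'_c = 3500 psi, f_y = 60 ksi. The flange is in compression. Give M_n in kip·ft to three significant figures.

M_n ≈ 876 kip·ft

Tension: T = A_s f_y = 9.45 × 60 = 567 kips.
Try a within the flange: a = T/(0.85 f'_c b_f) = 567/(0.85 × 3.5 × 42) = 4.538 in.
a = 4.538 > h_f = 3.5 in: the block extends into the web. Split into flange-overhang and web parts.
C_f = 0.85 f'_c (b_f − b_w) h_f = 0.85 × 3.5 × (42 − 11.9) × 3.5 = 313.4 kips.
Remaining web compression depth: a_w = (T − C_f)/(0.85 f'_c b_w) = (567 − 313.4)/(0.85 × 3.5 × 11.9) = 7.163 in.
M_n = C_f(d − h_f/2) + (T − C_f)(d − a_w/2) = 313.4 × (21.1 − 1.75) + 253.6 × (21.1 − 3.5815) = 6064.3 + 4442.7 = 10507.0 kip·in.
M_n = 10507.0/12 = 875.58 kip·ft.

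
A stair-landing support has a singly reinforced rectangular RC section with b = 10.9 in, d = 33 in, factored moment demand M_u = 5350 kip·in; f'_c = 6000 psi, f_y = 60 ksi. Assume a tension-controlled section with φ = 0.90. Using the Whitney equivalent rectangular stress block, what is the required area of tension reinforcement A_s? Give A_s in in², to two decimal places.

A_s ≈ 3.17 in²

M_n = M_u/φ = 5350/0.90 = 5944.44 kip·in.
From M_n = 0.85 f'_c a b (d − a/2):
a = d − √(d² − 2M_n/(0.85 f'_c b)) = 33 − √(33² − 2 × 5944.44/(0.85 × 6 × 10.9)) = 3.417 in.
A_s = 0.85 f'_c a b / f_y = 0.85 × 6 × 3.417 × 10.9 / 60 = 3.166 in².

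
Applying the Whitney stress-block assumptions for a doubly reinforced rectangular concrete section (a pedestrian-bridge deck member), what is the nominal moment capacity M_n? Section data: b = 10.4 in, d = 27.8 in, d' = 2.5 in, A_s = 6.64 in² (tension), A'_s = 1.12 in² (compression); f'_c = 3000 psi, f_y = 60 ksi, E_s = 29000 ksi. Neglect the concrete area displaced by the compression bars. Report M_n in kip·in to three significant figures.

M_n ≈ 8840 kip·in

Assume both steels yield.
a = (A_s − A'_s) f_y/(0.85 f'_c b) = (6.64 − 1.12) × 60/(0.85 × 3 × 10.4) = 12.489 in.
c = a/β₁ = 12.489/0.85 = 14.693 in; ε'_s = 0.003(c − d')/c = 0.0025 ≥ ε_y = 0.0021, so the compression steel yields.
M_n = (A_s − A'_s) f_y (d − a/2) + A'_s f_y (d − d') = 331.2 × (27.8 − 6.2445) + 67.2 × (27.8 − 2.5) = 7139.2 + 1700.2 = 8839.4 kip·in.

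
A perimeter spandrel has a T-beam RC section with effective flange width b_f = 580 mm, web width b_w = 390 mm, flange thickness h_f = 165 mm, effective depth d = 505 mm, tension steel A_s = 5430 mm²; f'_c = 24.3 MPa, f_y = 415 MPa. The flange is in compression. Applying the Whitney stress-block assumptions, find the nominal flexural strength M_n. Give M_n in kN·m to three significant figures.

M_n ≈ 924 kN·m

Tension: T = A_s f_y = 5430 × 415 = 2253450 N.
Try a within the flange: a = T/(0.85 f'_c b_f) = 2253450/(0.85 × 24.3 × 580) = 188.10 mm.
a = 188.10 > h_f = 165 mm: the block extends into the web. Split into flange-overhang and web parts.
C_f = 0.85 f'_c (b_f − b_w) h_f = 0.85 × 24.3 × (580 − 390) × 165 = 647534 N.
Remaining web compression depth: a_w = (T − C_f)/(0.85 f'_c b_w) = (2253450 − 647534)/(0.85 × 24.3 × 390) = 199.36 mm.
M_n = C_f(d − h_f/2) + (T − C_f)(d − a_w/2) = 647534 × (505 − 82.5) + 1605916 × (505 − 99.68) = 273.58 + 650.91 = 924.49 × 10⁶ N·mm.
M_n = 924.49 kN·m.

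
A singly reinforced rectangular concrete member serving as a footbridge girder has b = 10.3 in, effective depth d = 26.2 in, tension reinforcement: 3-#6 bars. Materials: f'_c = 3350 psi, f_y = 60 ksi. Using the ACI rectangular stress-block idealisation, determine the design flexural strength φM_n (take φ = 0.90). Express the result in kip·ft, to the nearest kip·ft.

φM_n ≈ 148 kip·ft

A_s = 3 × 0.44 = 1.32 in².
T = A_s f_y = 1.32 × 60 = 79.2 kips.
a = T/(0.85 f'_c b) = 79.2/(0.85 × 3.35 × 10.3) = 2.700 in.
M_n = T(d − a/2) = 79.2 × (26.2 − 1.35) = 1968.1 kip·in = 1968.1/12 = 164.01 kip·ft.
φM_n = 0.90 × 164.01 = 147.61 kip·ft.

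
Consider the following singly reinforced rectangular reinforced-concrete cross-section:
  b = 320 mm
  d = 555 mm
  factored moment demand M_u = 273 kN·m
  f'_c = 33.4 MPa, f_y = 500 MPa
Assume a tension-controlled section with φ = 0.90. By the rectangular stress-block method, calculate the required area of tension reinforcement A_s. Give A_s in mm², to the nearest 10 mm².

M_n = M_u/φ = 273/0.90 = 303.333 kN·m.
With M_n = 0.85 f'_c a b (d − a/2), solve the quadratic for a:
a = d − √(d² − 2M_n/(0.85 f'_c b)) = 555 − √(555² − 2 × 303.333×10⁶/(0.85 × 33.4 × 320)) = 63.83 mm.
A_s = 0.85 f'_c a b / f_y = 0.85 × 33.4 × 63.83 × 320 / 500 = 1159.8 mm².

A_s ≈ 1160 mm²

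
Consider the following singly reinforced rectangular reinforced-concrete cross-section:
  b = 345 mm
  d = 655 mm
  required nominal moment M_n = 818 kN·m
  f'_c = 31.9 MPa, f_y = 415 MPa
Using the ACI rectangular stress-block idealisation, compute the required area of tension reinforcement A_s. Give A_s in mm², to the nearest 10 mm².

With M_n = 0.85 f'_c a b (d − a/2), solve the quadratic for a:
a = d − √(d² − 2M_n/(0.85 f'_c b)) = 655 − √(655² − 2 × 818×10⁶/(0.85 × 31.9 × 345)) = 150.88 mm.
A_s = 0.85 f'_c a b / f_y = 0.85 × 31.9 × 150.88 × 345 / 415 = 3401.0 mm².

A_s ≈ 3400 mm²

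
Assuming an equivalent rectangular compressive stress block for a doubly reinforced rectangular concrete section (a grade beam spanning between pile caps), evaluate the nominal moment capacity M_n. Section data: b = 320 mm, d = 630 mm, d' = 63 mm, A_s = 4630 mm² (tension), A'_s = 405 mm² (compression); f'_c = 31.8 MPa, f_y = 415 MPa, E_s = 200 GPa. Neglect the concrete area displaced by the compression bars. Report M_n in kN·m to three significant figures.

M_n ≈ 1020 kN·m

Assume both tension and compression steel yield.
Net tension couple steel: A_s − A'_s = 4225 mm².
a = (A_s − A'_s) f_y / (0.85 f'_c b) = 1753375/(0.85 × 31.8 × 320) = 202.71 mm.
c = a/β₁ = 202.71/0.823 = 246.31 mm; ε'_s = 0.003(c − d')/c = 0.0022 ≥ f_y/E_s = 0.0021, so compression steel does yield.
M_n = (A_s − A'_s) f_y (d − a/2) + A'_s f_y (d − d') = [1753375 × (630 − 101.355) + 168075 × (630 − 63)] × 10⁻⁶ = 926.91 + 95.30 = 1022.21 kN·m.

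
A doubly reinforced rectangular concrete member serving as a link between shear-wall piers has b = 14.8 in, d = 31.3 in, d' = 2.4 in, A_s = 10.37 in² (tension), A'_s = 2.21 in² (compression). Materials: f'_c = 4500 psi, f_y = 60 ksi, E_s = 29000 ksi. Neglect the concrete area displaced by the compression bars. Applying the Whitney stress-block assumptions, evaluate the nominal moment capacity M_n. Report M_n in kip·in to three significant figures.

Assume both steels yield.
a = (A_s − A'_s) f_y/(0.85 f'_c b) = (10.37 − 2.21) × 60/(0.85 × 4.5 × 14.8) = 8.649 in.
c = a/β₁ = 8.649/0.825 = 10.484 in; ε'_s = 0.003(c − d')/c = 0.0023 ≥ ε_y = 0.0021, so the compression steel yields.
M_n = (A_s − A'_s) f_y (d − a/2) + A'_s f_y (d − d') = 489.6 × (31.3 − 4.3245) + 132.6 × (31.3 − 2.4) = 13207.2 + 3832.1 = 17039.3 kip·in.

M_n ≈ 17000 kip·in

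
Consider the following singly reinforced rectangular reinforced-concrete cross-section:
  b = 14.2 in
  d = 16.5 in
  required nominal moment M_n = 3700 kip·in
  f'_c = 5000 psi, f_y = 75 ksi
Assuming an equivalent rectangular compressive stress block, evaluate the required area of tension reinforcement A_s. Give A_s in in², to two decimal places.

From M_n = 0.85 f'_c a b (d − a/2):
a = d − √(d² − 2M_n/(0.85 f'_c b)) = 16.5 − √(16.5² − 2 × 3700/(0.85 × 5 × 14.2)) = 4.268 in.
A_s = 0.85 f'_c a b / f_y = 0.85 × 5 × 4.268 × 14.2 / 75 = 3.434 in².

A_s ≈ 3.43 in²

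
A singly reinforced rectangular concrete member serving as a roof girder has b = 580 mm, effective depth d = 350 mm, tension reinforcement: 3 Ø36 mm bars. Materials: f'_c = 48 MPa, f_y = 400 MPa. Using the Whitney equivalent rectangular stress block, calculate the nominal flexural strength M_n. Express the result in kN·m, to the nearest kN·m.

A_s = 3 × 1018 = 3054 mm².
T = A_s f_y = 3054 × 400 = 1221600 N = 1221.6 kN.
From C = T: a = T/(0.85 f'_c b) = 1221600/(0.85 × 48 × 580) = 51.62 mm.
M_n = T(d − a/2) = 1221.6 kN × (350 − 25.81) mm = 396.03 kN·m.

M_n ≈ 396 kN·m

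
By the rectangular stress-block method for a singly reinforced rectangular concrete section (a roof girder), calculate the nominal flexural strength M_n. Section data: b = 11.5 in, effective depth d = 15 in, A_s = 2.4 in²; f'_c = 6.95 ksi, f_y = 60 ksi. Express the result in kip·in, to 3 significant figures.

M_n ≈ 2010 kip·in

T = A_s f_y = 2.4 × 60 = 144 kips.
a = T/(0.85 f'_c b) = 144/(0.85 × 6.95 × 11.5) = 2.120 in.
M_n = T(d − a/2) = 144 × (15 − 1.06) = 2007.4 kip·in.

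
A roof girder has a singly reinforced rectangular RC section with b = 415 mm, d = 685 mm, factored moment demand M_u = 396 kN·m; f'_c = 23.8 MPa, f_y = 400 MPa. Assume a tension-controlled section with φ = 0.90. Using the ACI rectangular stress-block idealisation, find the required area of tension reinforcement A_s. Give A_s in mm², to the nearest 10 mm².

A_s ≈ 1710 mm²

M_n = M_u/φ = 396/0.90 = 440 kN·m.
With M_n = 0.85 f'_c a b (d − a/2), solve the quadratic for a:
a = d − √(d² − 2M_n/(0.85 f'_c b)) = 685 − √(685² − 2 × 440×10⁶/(0.85 × 23.8 × 415)) = 81.34 mm.
A_s = 0.85 f'_c a b / f_y = 0.85 × 23.8 × 81.34 × 415 / 400 = 1707.2 mm².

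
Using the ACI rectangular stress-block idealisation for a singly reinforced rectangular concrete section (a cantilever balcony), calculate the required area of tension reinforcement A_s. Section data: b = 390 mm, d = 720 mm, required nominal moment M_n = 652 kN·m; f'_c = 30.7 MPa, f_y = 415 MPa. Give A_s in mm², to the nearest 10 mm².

With M_n = 0.85 f'_c a b (d − a/2), solve the quadratic for a:
a = d − √(d² − 2M_n/(0.85 f'_c b)) = 720 − √(720² − 2 × 652×10⁶/(0.85 × 30.7 × 390)) = 95.29 mm.
A_s = 0.85 f'_c a b / f_y = 0.85 × 30.7 × 95.29 × 390 / 415 = 2336.8 mm².

A_s ≈ 2340 mm²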